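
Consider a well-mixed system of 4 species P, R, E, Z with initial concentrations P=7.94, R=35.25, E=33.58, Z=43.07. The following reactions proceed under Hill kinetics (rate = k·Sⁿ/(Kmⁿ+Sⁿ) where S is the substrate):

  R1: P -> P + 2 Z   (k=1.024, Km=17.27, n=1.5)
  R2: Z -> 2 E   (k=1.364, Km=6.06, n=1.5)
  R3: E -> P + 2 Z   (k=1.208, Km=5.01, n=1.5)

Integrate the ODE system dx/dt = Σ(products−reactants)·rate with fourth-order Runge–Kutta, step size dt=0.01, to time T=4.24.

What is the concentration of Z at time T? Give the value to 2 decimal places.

RK4 with dt=0.01: 424 steps to T=4.24. Trajectory (selected grid times):
t=0.00: P=7.94 R=35.25 E=33.58 Z=43.07
t=0.47: P=8.48 R=35.25 E=34.26 Z=43.77
t=0.94: P=9.02 R=35.25 E=34.94 Z=44.49
t=1.41: P=9.55 R=35.25 E=35.63 Z=45.23
t=1.88: P=10.09 R=35.25 E=36.31 Z=45.99
t=2.36: P=10.65 R=35.25 E=37.01 Z=46.78
t=2.83: P=11.19 R=35.25 E=37.69 Z=47.57
t=3.30: P=11.73 R=35.25 E=38.38 Z=48.38
t=3.77: P=12.27 R=35.25 E=39.06 Z=49.20
t=4.24: P=12.81 R=35.25 E=39.75 Z=50.04
Read off Z at T=4.24: 50.04

Z at T = 50.04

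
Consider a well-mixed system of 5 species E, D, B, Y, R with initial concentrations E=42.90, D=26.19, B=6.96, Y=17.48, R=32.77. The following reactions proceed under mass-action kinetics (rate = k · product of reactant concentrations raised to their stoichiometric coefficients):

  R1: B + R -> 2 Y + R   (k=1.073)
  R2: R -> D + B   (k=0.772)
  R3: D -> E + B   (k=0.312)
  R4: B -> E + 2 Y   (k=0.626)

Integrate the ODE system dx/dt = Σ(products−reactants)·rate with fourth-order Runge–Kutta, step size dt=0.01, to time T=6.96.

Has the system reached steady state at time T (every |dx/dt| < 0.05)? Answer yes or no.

RK4 with dt=0.01: 696 steps to T=6.96. Trajectory (selected grid times):
t=0.00: E=42.90 D=26.19 B=6.96 Y=17.48 R=32.77
t=0.77: E=50.89 D=33.50 B=1.20 Y=73.13 R=18.08
t=1.55: E=59.81 D=33.44 B=1.56 Y=105.25 R=9.90
t=2.32: E=68.34 D=30.19 B=2.00 Y=128.60 R=5.47
t=3.09: E=76.18 D=25.90 B=2.52 Y=145.97 R=3.02
t=3.87: E=83.30 D=21.50 B=3.05 Y=159.15 R=1.65
t=4.64: E=89.57 D=17.56 B=3.52 Y=169.06 R=0.91
t=5.41: E=95.15 D=14.17 B=3.85 Y=176.81 R=0.50
t=6.19: E=100.16 D=11.31 B=4.00 Y=183.15 R=0.28
t=6.96: E=104.52 D=9.00 B=3.95 Y=188.36 R=0.15
Rates at T: R1=0.6436, R2=0.1174, R3=2.8081, R4=2.4696
dx/dt at T (Σ net stoichiometry × rate): E=+5.2777, D=-2.6908, B=-0.1877, Y=+6.2264, R=-0.1174
Largest |dx/dt| is |+6.2264| (Y) ≥ 0.05 → not steady.

Steady state at T: no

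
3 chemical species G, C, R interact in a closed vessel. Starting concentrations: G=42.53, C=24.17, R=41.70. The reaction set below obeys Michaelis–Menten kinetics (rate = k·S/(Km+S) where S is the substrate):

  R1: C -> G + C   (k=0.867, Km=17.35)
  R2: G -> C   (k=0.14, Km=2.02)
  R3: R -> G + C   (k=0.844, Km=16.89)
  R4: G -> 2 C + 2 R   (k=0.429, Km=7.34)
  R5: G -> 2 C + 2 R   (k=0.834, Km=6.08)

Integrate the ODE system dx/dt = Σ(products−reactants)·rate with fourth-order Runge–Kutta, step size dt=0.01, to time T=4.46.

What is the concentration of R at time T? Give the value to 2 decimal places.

R at T = 48.73

RK4 with dt=0.01: 446 steps to T=4.46. Trajectory (selected grid times):
t=0.00: G=42.53 C=24.17 R=41.70
t=0.50: G=42.47 C=25.63 R=42.49
t=0.99: G=42.42 C=27.07 R=43.27
t=1.49: G=42.38 C=28.54 R=44.06
t=1.98: G=42.34 C=29.97 R=44.84
t=2.48: G=42.31 C=31.44 R=45.62
t=2.97: G=42.29 C=32.88 R=46.39
t=3.47: G=42.27 C=34.35 R=47.18
t=3.96: G=42.26 C=35.80 R=47.95
t=4.46: G=42.25 C=37.27 R=48.73
Read off R at T=4.46: 48.73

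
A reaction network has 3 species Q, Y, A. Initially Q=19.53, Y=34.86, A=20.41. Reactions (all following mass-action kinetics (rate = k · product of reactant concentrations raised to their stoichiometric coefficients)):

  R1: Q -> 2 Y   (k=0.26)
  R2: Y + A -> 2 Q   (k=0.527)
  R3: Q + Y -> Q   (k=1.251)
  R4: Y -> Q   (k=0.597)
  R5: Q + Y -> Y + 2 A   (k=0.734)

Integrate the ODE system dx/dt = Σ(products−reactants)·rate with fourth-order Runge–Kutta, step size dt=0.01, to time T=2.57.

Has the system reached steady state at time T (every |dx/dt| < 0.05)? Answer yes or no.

Steady state at T: no

RK4 with dt=0.01: 257 steps to T=2.57. Trajectory (selected grid times):
t=0.00: Q=19.53 Y=34.86 A=20.41
t=0.29: Q=28.47 Y=0.26 A=37.62
t=0.57: Q=27.91 Y=0.26 A=39.17
t=0.86: Q=27.48 Y=0.25 A=40.63
t=1.14: Q=27.19 Y=0.25 A=41.92
t=1.43: Q=26.98 Y=0.25 A=43.16
t=1.71: Q=26.87 Y=0.24 A=44.29
t=2.00: Q=26.82 Y=0.24 A=45.40
t=2.28: Q=26.83 Y=0.24 A=46.41
t=2.57: Q=26.89 Y=0.24 A=47.42
Rates at T: R1=6.9908, R2=5.9025, R3=7.9442, R4=0.1410, R5=4.6611
dx/dt at T (Σ net stoichiometry × rate): Q=+0.2941, Y=-0.0061, A=+3.4197
Largest |dx/dt| is |+3.4197| (A) ≥ 0.05 → not steady.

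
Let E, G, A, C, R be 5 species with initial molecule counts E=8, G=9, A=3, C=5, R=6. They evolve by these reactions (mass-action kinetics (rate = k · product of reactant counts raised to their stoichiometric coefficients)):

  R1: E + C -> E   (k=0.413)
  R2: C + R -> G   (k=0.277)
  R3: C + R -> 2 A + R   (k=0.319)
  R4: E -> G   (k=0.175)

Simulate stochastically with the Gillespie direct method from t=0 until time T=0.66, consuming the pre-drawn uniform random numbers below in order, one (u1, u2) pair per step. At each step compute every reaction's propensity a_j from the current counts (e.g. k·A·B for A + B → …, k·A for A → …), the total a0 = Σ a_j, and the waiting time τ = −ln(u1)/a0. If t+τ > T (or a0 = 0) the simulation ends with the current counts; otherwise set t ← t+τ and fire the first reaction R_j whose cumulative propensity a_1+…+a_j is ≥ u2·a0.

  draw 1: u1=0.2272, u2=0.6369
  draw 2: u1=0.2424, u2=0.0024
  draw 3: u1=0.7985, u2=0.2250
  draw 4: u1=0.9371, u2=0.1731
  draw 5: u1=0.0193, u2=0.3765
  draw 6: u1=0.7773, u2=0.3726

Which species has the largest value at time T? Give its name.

Dominant species at T: G

t=0.000: E=8 G=9 A=3 C=5 R=6
Draw 1: a1=16.520, a2=8.310, a3=9.570, a4=1.400, a0=35.800; τ=−ln(0.2272)/35.800=0.041 → t=0.041; u2·a0=0.6369·35.800=22.801; a1=16.520 < 22.801 ≤ a1+a2=24.830 → R2 fires; E=8 G=10 A=3 C=4 R=5
Draw 2: a1=13.216, a2=5.540, a3=6.380, a4=1.400, a0=26.536; τ=−ln(0.2424)/26.536=0.053 → t=0.095; u2·a0=0.0024·26.536=0.064 ≤ a1=13.216 → R1 fires; E=8 G=10 A=3 C=3 R=5
Draw 3: a1=9.912, a2=4.155, a3=4.785, a4=1.400, a0=20.252; τ=−ln(0.7985)/20.252=0.011 → t=0.106; u2·a0=0.2250·20.252=4.557 ≤ a1=9.912 → R1 fires; E=8 G=10 A=3 C=2 R=5
Draw 4: a1=6.608, a2=2.770, a3=3.190, a4=1.400, a0=13.968; τ=−ln(0.9371)/13.968=0.005 → t=0.111; u2·a0=0.1731·13.968=2.418 ≤ a1=6.608 → R1 fires; E=8 G=10 A=3 C=1 R=5
Draw 5: a1=3.304, a2=1.385, a3=1.595, a4=1.400, a0=7.684; τ=−ln(0.0193)/7.684=0.514 → t=0.624; u2·a0=0.3765·7.684=2.893 ≤ a1=3.304 → R1 fires; E=8 G=10 A=3 C=0 R=5
Draw 6: a1=0.000, a2=0.000, a3=0.000, a4=1.400, a0=1.400; τ=−ln(0.7773)/1.400=0.180 → t=0.804 > T=0.66: stop.
At T=0.66: E=8 G=10 A=3 C=0 R=5; the largest is G.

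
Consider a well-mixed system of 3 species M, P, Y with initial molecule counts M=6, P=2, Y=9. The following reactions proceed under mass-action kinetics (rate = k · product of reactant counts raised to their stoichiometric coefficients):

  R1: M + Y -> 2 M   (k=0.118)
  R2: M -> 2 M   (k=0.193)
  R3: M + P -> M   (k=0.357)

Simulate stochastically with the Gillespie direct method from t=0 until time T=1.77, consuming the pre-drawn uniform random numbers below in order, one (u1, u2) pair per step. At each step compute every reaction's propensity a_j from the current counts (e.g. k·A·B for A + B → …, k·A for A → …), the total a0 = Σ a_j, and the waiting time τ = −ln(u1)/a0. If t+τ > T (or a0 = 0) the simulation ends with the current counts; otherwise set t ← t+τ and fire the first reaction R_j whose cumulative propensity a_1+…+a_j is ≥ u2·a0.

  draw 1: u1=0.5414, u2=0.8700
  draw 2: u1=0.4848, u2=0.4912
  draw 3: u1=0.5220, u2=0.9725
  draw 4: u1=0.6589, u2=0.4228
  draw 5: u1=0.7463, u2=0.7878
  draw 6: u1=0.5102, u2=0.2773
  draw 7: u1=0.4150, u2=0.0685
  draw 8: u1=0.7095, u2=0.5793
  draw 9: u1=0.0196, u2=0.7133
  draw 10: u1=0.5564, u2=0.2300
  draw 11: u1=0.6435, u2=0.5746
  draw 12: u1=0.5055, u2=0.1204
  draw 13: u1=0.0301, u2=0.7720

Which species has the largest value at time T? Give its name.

Dominant species at T: M

t=0.000: M=6 P=2 Y=9
Draw 1: a1=6.372, a2=1.158, a3=4.284, a0=11.814; τ=−ln(0.5414)/11.814=0.052 → t=0.052; u2·a0=0.8700·11.814=10.278; a1+a2=7.530 < 10.278 ≤ a1+…+a3=11.814 → R3 fires; M=6 P=1 Y=9
Draw 2: a1=6.372, a2=1.158, a3=2.142, a0=9.672; τ=−ln(0.4848)/9.672=0.075 → t=0.127; u2·a0=0.4912·9.672=4.751 ≤ a1=6.372 → R1 fires; M=7 P=1 Y=8
Draw 3: a1=6.608, a2=1.351, a3=2.499, a0=10.458; τ=−ln(0.5220)/10.458=0.062 → t=0.189; u2·a0=0.9725·10.458=10.170; a1+a2=7.959 < 10.170 ≤ a1+…+a3=10.458 → R3 fires; M=7 P=0 Y=8
Draw 4: a1=6.608, a2=1.351, a3=0.000, a0=7.959; τ=−ln(0.6589)/7.959=0.052 → t=0.241; u2·a0=0.4228·7.959=3.365 ≤ a1=6.608 → R1 fires; M=8 P=0 Y=7
Draw 5: a1=6.608, a2=1.544, a3=0.000, a0=8.152; τ=−ln(0.7463)/8.152=0.036 → t=0.277; u2·a0=0.7878·8.152=6.422 ≤ a1=6.608 → R1 fires; M=9 P=0 Y=6
Draw 6: a1=6.372, a2=1.737, a3=0.000, a0=8.109; τ=−ln(0.5102)/8.109=0.083 → t=0.360; u2·a0=0.2773·8.109=2.249 ≤ a1=6.372 → R1 fires; M=10 P=0 Y=5
Draw 7: a1=5.900, a2=1.930, a3=0.000, a0=7.830; τ=−ln(0.4150)/7.830=0.112 → t=0.473; u2·a0=0.0685·7.830=0.536 ≤ a1=5.900 → R1 fires; M=11 P=0 Y=4
Draw 8: a1=5.192, a2=2.123, a3=0.000, a0=7.315; τ=−ln(0.7095)/7.315=0.047 → t=0.519; u2·a0=0.5793·7.315=4.238 ≤ a1=5.192 → R1 fires; M=12 P=0 Y=3
Draw 9: a1=4.248, a2=2.316, a3=0.000, a0=6.564; τ=−ln(0.0196)/6.564=0.599 → t=1.119; u2·a0=0.7133·6.564=4.682; a1=4.248 < 4.682 ≤ a1+a2=6.564 → R2 fires; M=13 P=0 Y=3
Draw 10: a1=4.602, a2=2.509, a3=0.000, a0=7.111; τ=−ln(0.5564)/7.111=0.082 → t=1.201; u2·a0=0.2300·7.111=1.636 ≤ a1=4.602 → R1 fires; M=14 P=0 Y=2
Draw 11: a1=3.304, a2=2.702, a3=0.000, a0=6.006; τ=−ln(0.6435)/6.006=0.073 → t=1.274; u2·a0=0.5746·6.006=3.451; a1=3.304 < 3.451 ≤ a1+a2=6.006 → R2 fires; M=15 P=0 Y=2
Draw 12: a1=3.540, a2=2.895, a3=0.000, a0=6.435; τ=−ln(0.5055)/6.435=0.106 → t=1.380; u2·a0=0.1204·6.435=0.775 ≤ a1=3.540 → R1 fires; M=16 P=0 Y=1
Draw 13: a1=1.888, a2=3.088, a3=0.000, a0=4.976; τ=−ln(0.0301)/4.976=0.704 → t=2.084 > T=1.77: stop.
At T=1.77: M=16 P=0 Y=1; the largest is M.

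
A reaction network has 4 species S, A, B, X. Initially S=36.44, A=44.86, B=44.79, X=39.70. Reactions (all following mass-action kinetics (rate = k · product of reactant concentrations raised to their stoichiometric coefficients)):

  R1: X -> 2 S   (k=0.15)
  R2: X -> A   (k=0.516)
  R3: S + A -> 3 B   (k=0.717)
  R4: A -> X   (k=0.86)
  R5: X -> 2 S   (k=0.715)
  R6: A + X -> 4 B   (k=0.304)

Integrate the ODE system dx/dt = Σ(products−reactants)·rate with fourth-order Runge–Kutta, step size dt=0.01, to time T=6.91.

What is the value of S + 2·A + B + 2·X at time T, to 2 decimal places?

Value at T = 250.35

Check how each reaction changes W = S + 2·A + B + 2·X (weight of products minus weight of reactants):
R1: X -> 2 S: (1·2) − (2·1) = 2 − 2 = 0
R2: X -> A: (2·1) − (2·1) = 2 − 2 = 0
R3: S + A -> 3 B: (1·3) − (1·1 + 2·1) = 3 − 3 = 0
R4: A -> X: (2·1) − (2·1) = 2 − 2 = 0
R5: X -> 2 S: (1·2) − (2·1) = 2 − 2 = 0
R6: A + X -> 4 B: (1·4) − (2·1 + 2·1) = 4 − 4 = 0
Every reaction leaves W unchanged, so W is conserved and no simulation is needed: W(T) = W(0) = 36.44 + 2·44.86 + 44.79 + 2·39.70 = 250.35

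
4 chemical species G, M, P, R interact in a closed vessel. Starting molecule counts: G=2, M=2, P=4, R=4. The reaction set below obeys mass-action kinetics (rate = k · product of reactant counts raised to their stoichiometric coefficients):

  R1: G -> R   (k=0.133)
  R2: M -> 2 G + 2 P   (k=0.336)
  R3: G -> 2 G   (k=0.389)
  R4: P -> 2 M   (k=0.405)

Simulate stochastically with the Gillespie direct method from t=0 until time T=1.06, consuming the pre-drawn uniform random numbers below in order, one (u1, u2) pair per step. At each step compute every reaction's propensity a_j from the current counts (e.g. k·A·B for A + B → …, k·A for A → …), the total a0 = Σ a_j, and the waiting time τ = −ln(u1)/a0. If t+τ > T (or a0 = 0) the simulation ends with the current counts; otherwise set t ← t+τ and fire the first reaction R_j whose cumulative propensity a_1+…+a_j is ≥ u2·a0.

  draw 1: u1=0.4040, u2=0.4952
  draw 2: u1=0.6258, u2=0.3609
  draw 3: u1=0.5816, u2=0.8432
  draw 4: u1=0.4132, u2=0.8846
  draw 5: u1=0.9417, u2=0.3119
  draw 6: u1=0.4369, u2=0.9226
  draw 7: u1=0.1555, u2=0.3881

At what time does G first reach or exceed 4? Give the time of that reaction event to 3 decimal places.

t=0.000: G=2 M=2 P=4 R=4
Draw 1: a1=0.266, a2=0.672, a3=0.778, a4=1.620, a0=3.336; τ=−ln(0.4040)/3.336=0.272 → t=0.272; u2·a0=0.4952·3.336=1.652; a1+a2=0.938 < 1.652 ≤ a1+…+a3=1.716 → R3 fires; G=3 M=2 P=4 R=4
Draw 2: a1=0.399, a2=0.672, a3=1.167, a4=1.620, a0=3.858; τ=−ln(0.6258)/3.858=0.121 → t=0.393; u2·a0=0.3609·3.858=1.392; a1+a2=1.071 < 1.392 ≤ a1+…+a3=2.238 → R3 fires; G=4 M=2 P=4 R=4
Draw 3: a1=0.532, a2=0.672, a3=1.556, a4=1.620, a0=4.380; τ=−ln(0.5816)/4.380=0.124 → t=0.517; u2·a0=0.8432·4.380=3.693; a1+…+a3=2.760 < 3.693 ≤ a1+…+a4=4.380 → R4 fires; G=4 M=4 P=3 R=4
Draw 4: a1=0.532, a2=1.344, a3=1.556, a4=1.215, a0=4.647; τ=−ln(0.4132)/4.647=0.190 → t=0.707; u2·a0=0.8846·4.647=4.111; a1+…+a3=3.432 < 4.111 ≤ a1+…+a4=4.647 → R4 fires; G=4 M=6 P=2 R=4
Draw 5: a1=0.532, a2=2.016, a3=1.556, a4=0.810, a0=4.914; τ=−ln(0.9417)/4.914=0.012 → t=0.719; u2·a0=0.3119·4.914=1.533; a1=0.532 < 1.533 ≤ a1+a2=2.548 → R2 fires; G=6 M=5 P=4 R=4
Draw 6: a1=0.798, a2=1.680, a3=2.334, a4=1.620, a0=6.432; τ=−ln(0.4369)/6.432=0.129 → t=0.848; u2·a0=0.9226·6.432=5.934; a1+…+a3=4.812 < 5.934 ≤ a1+…+a4=6.432 → R4 fires; G=6 M=7 P=3 R=4
Draw 7: a1=0.798, a2=2.352, a3=2.334, a4=1.215, a0=6.699; τ=−ln(0.1555)/6.699=0.278 → t=1.126 > T=1.06: stop.
G first becomes ≥ 4 when it reaches 4 at the event at t=0.393.

Threshold first reached at t = 0.393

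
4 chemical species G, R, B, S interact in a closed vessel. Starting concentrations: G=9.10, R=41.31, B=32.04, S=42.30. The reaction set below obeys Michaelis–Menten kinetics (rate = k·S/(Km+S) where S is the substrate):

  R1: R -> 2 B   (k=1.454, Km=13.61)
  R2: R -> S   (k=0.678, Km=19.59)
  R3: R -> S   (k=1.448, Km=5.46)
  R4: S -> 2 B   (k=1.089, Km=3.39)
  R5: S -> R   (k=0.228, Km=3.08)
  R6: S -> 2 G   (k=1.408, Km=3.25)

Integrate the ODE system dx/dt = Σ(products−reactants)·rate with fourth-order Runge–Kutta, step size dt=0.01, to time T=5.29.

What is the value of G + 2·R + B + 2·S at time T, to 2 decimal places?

Value at T = 208.36

Check how each reaction changes W = G + 2·R + B + 2·S (weight of products minus weight of reactants):
R1: R -> 2 B: (1·2) − (2·1) = 2 − 2 = 0
R2: R -> S: (2·1) − (2·1) = 2 − 2 = 0
R3: R -> S: (2·1) − (2·1) = 2 − 2 = 0
R4: S -> 2 B: (1·2) − (2·1) = 2 − 2 = 0
R5: S -> R: (2·1) − (2·1) = 2 − 2 = 0
R6: S -> 2 G: (1·2) − (2·1) = 2 − 2 = 0
Every reaction leaves W unchanged, so W is conserved and no simulation is needed: W(T) = W(0) = 9.10 + 2·41.31 + 32.04 + 2·42.30 = 208.36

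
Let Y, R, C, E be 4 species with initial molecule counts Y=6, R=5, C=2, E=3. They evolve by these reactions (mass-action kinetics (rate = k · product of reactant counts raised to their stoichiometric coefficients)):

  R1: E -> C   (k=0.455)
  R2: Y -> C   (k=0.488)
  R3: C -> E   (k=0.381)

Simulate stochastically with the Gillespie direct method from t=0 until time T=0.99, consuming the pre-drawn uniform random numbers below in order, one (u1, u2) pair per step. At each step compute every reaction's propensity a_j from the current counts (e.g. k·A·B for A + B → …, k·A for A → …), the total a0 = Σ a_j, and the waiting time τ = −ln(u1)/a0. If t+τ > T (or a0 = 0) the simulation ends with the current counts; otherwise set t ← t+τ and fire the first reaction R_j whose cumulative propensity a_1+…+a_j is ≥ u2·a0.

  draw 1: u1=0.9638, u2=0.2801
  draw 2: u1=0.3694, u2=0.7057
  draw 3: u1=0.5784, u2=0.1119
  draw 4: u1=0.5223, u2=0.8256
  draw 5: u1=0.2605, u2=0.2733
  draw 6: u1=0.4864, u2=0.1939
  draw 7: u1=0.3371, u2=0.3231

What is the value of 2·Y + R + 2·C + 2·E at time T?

Check how each reaction changes W = 2·Y + R + 2·C + 2·E (weight of products minus weight of reactants):
R1: E -> C: (2·1) − (2·1) = 2 − 2 = 0
R2: Y -> C: (2·1) − (2·1) = 2 − 2 = 0
R3: C -> E: (2·1) − (2·1) = 2 − 2 = 0
Every reaction leaves W unchanged, so W is conserved and no simulation is needed: W(T) = W(0) = 2·6 + 5 + 2·2 + 2·3 = 27

Value at T = 27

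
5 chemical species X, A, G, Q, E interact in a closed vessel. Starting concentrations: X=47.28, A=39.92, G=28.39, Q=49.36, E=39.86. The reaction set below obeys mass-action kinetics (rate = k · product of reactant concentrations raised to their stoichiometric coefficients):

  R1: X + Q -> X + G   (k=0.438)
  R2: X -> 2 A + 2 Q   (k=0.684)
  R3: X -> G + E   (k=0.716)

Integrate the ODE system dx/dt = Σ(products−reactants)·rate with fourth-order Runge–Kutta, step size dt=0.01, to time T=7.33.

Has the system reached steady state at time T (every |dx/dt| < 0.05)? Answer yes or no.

RK4 with dt=0.01: 733 steps to T=7.33. Trajectory (selected grid times):
t=0.00: X=47.28 A=39.92 G=28.39 Q=49.36 E=39.86
t=0.81: X=15.21 A=71.25 G=122.36 Q=3.13 E=56.26
t=1.63: X=4.83 A=81.40 G=137.82 Q=3.12 E=61.57
t=2.44: X=1.55 A=84.60 G=142.69 Q=3.12 E=63.25
t=3.26: X=0.49 A=85.64 G=144.27 Q=3.12 E=63.79
t=4.07: X=0.16 A=85.96 G=144.77 Q=3.12 E=63.96
t=4.89: X=0.05 A=86.07 G=144.93 Q=3.12 E=64.01
t=5.70: X=0.02 A=86.10 G=144.98 Q=3.12 E=64.03
t=6.52: X=0.01 A=86.11 G=145.00 Q=3.12 E=64.04
t=7.33: X=0.00 A=86.12 G=145.00 Q=3.12 E=64.04
Rates at T: R1=0.0023, R2=0.0011, R3=0.0012
dx/dt at T (Σ net stoichiometry × rate): X=-0.0023, A=+0.0023, G=+0.0034, Q=-0.0000, E=+0.0012
Largest |dx/dt| is |+0.0034| (G) < 0.05 → steady.

Steady state at T: yes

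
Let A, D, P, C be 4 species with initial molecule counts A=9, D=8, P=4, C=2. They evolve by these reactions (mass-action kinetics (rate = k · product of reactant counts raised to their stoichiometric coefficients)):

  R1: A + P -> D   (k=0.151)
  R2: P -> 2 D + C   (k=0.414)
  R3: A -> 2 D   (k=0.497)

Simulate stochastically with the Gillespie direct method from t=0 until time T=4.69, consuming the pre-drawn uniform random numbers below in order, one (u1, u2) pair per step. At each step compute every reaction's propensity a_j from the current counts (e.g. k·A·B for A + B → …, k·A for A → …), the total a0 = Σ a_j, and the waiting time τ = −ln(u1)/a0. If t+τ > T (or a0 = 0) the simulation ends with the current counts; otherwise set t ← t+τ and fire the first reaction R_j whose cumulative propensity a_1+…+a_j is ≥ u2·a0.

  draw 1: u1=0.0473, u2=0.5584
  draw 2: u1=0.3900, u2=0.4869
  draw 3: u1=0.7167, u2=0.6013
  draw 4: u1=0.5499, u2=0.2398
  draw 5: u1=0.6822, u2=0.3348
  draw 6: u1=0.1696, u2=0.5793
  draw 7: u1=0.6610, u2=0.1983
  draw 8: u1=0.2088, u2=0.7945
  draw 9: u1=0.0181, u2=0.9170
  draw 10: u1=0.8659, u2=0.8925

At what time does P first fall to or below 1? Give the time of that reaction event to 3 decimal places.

Threshold first reached at t = 0.484

t=0.000: A=9 D=8 P=4 C=2
Draw 1: a1=5.436, a2=1.656, a3=4.473, a0=11.565; τ=−ln(0.0473)/11.565=0.264 → t=0.264; u2·a0=0.5584·11.565=6.458; a1=5.436 < 6.458 ≤ a1+a2=7.092 → R2 fires; A=9 D=10 P=3 C=3
Draw 2: a1=4.077, a2=1.242, a3=4.473, a0=9.792; τ=−ln(0.3900)/9.792=0.096 → t=0.360; u2·a0=0.4869·9.792=4.768; a1=4.077 < 4.768 ≤ a1+a2=5.319 → R2 fires; A=9 D=12 P=2 C=4
Draw 3: a1=2.718, a2=0.828, a3=4.473, a0=8.019; τ=−ln(0.7167)/8.019=0.042 → t=0.402; u2·a0=0.6013·8.019=4.822; a1+a2=3.546 < 4.822 ≤ a1+…+a3=8.019 → R3 fires; A=8 D=14 P=2 C=4
Draw 4: a1=2.416, a2=0.828, a3=3.976, a0=7.220; τ=−ln(0.5499)/7.220=0.083 → t=0.484; u2·a0=0.2398·7.220=1.731 ≤ a1=2.416 → R1 fires; A=7 D=15 P=1 C=4
Draw 5: a1=1.057, a2=0.414, a3=3.479, a0=4.950; τ=−ln(0.6822)/4.950=0.077 → t=0.562; u2·a0=0.3348·4.950=1.657; a1+a2=1.471 < 1.657 ≤ a1+…+a3=4.950 → R3 fires; A=6 D=17 P=1 C=4
Draw 6: a1=0.906, a2=0.414, a3=2.982, a0=4.302; τ=−ln(0.1696)/4.302=0.412 → t=0.974; u2·a0=0.5793·4.302=2.492; a1+a2=1.320 < 2.492 ≤ a1+…+a3=4.302 → R3 fires; A=5 D=19 P=1 C=4
Draw 7: a1=0.755, a2=0.414, a3=2.485, a0=3.654; τ=−ln(0.6610)/3.654=0.113 → t=1.087; u2·a0=0.1983·3.654=0.725 ≤ a1=0.755 → R1 fires; A=4 D=20 P=0 C=4
Draw 8: a1=0.000, a2=0.000, a3=1.988, a0=1.988; τ=−ln(0.2088)/1.988=0.788 → t=1.875; u2·a0=0.7945·1.988=1.579; a1+a2=0.000 < 1.579 ≤ a1+…+a3=1.988 → R3 fires; A=3 D=22 P=0 C=4
Draw 9: a1=0.000, a2=0.000, a3=1.491, a0=1.491; τ=−ln(0.0181)/1.491=2.691 → t=4.566; u2·a0=0.9170·1.491=1.367; a1+a2=0.000 < 1.367 ≤ a1+…+a3=1.491 → R3 fires; A=2 D=24 P=0 C=4
Draw 10: a1=0.000, a2=0.000, a3=0.994, a0=0.994; τ=−ln(0.8659)/0.994=0.145 → t=4.711 > T=4.69: stop.
P first becomes ≤ 1 when it reaches 1 at the event at t=0.484.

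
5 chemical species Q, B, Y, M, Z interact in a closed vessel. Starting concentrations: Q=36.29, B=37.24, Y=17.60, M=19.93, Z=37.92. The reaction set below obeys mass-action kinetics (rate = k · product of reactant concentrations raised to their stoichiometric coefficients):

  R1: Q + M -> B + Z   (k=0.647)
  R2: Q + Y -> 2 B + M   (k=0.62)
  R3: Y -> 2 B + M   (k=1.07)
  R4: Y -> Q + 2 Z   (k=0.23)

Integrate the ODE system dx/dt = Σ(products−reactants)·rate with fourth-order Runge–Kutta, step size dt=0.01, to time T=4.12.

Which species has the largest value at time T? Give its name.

RK4 with dt=0.01: 412 steps to T=4.12. Trajectory (selected grid times):
t=0.00: Q=36.29 B=37.24 Y=17.60 M=19.93 Z=37.92
t=0.46: Q=0.31 B=90.82 Y=2.24 M=11.00 Z=62.70
t=0.92: Q=0.04 B=92.94 Y=1.19 M=11.49 Z=63.43
t=1.37: Q=0.02 B=93.93 Y=0.66 M=11.82 Z=63.72
t=1.83: Q=0.01 B=94.48 Y=0.36 M=12.01 Z=63.88
t=2.29: Q=0.01 B=94.78 Y=0.20 M=12.11 Z=63.97
t=2.75: Q=0.00 B=94.95 Y=0.11 M=12.16 Z=64.02
t=3.20: Q=0.00 B=95.04 Y=0.06 M=12.19 Z=64.05
t=3.66: Q=0.00 B=95.09 Y=0.03 M=12.21 Z=64.07
t=4.12: Q=0.00 B=95.12 Y=0.02 M=12.22 Z=64.07
At T=4.12: Q=0.00 B=95.12 Y=0.02 M=12.22 Z=64.07; the largest is B.

Dominant species at T: B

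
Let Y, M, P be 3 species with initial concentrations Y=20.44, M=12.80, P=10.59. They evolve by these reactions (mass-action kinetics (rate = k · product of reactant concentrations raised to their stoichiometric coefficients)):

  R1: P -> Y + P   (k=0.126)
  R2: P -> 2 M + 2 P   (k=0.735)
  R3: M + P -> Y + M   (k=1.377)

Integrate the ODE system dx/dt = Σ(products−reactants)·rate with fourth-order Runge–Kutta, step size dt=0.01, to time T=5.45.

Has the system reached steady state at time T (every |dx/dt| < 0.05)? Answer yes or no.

Steady state at T: yes

RK4 with dt=0.01: 545 steps to T=5.45. Trajectory (selected grid times):
t=0.00: Y=20.44 M=12.80 P=10.59
t=0.61: Y=31.55 M=13.69 P=0.00
t=1.21: Y=31.55 M=13.69 P=0.00
t=1.82: Y=31.55 M=13.69 P=0.00
t=2.42: Y=31.55 M=13.69 P=0.00
t=3.03: Y=31.55 M=13.69 P=0.00
t=3.63: Y=31.55 M=13.69 P=0.00
t=4.24: Y=31.55 M=13.69 P=0.00
t=4.84: Y=31.55 M=13.69 P=0.00
t=5.45: Y=31.55 M=13.69 P=0.00
Rates at T: R1=0.0000, R2=0.0000, R3=0.0000
dx/dt at T (Σ net stoichiometry × rate): Y=+0.0000, M=+0.0000, P=-0.0000
Largest |dx/dt| is |+0.0000| (Y) < 0.05 → steady.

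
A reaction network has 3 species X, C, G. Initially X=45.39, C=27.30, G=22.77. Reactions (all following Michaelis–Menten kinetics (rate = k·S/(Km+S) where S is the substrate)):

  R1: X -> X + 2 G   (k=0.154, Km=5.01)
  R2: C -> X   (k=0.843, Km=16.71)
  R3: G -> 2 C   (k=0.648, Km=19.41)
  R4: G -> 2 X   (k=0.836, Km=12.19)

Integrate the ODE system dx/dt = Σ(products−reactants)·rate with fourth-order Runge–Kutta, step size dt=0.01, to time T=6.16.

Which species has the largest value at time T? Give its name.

Dominant species at T: X

RK4 with dt=0.01: 616 steps to T=6.16. Trajectory (selected grid times):
t=0.00: X=45.39 C=27.30 G=22.77
t=0.68: X=46.48 C=27.42 G=22.35
t=1.37: X=47.59 C=27.53 G=21.93
t=2.05: X=48.68 C=27.64 G=21.53
t=2.74: X=49.77 C=27.75 G=21.12
t=3.42: X=50.85 C=27.85 G=20.72
t=4.11: X=51.94 C=27.94 G=20.32
t=4.79: X=53.00 C=28.03 G=19.94
t=5.48: X=54.08 C=28.12 G=19.55
t=6.16: X=55.14 C=28.20 G=19.17
At T=6.16: X=55.14 C=28.20 G=19.17; the largest is X.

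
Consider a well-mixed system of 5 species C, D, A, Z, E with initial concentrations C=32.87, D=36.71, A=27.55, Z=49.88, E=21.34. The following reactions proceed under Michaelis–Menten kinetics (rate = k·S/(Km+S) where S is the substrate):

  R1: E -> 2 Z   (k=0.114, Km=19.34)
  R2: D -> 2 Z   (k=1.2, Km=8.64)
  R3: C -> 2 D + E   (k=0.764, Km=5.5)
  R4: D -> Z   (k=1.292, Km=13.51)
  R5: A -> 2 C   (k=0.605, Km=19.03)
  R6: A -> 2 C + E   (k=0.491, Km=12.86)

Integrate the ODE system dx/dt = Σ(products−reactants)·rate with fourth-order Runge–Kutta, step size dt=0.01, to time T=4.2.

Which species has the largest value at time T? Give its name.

RK4 with dt=0.01: 420 steps to T=4.2. Trajectory (selected grid times):
t=0.00: C=32.87 D=36.71 A=27.55 Z=49.88 E=21.34
t=0.47: C=33.21 D=36.43 A=27.23 Z=51.29 E=21.78
t=0.93: C=33.54 D=36.15 A=26.91 Z=52.67 E=22.20
t=1.40: C=33.88 D=35.87 A=26.59 Z=54.08 E=22.64
t=1.87: C=34.21 D=35.59 A=26.27 Z=55.49 E=23.07
t=2.33: C=34.53 D=35.33 A=25.95 Z=56.86 E=23.50
t=2.80: C=34.86 D=35.05 A=25.64 Z=58.27 E=23.93
t=3.27: C=35.18 D=34.79 A=25.32 Z=59.67 E=24.37
t=3.73: C=35.49 D=34.52 A=25.01 Z=61.04 E=24.79
t=4.20: C=35.81 D=34.26 A=24.70 Z=62.44 E=25.23
At T=4.2: C=35.81 D=34.26 A=24.70 Z=62.44 E=25.23; the largest is Z.

Dominant species at T: Z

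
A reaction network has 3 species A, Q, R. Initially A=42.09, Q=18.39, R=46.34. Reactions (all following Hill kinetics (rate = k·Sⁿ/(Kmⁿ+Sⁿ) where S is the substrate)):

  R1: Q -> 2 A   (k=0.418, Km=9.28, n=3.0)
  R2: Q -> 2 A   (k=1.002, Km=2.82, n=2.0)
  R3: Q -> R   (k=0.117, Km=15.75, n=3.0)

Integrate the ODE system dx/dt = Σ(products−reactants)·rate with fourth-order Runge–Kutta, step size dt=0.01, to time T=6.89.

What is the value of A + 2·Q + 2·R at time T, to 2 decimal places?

Value at T = 171.55

Check how each reaction changes W = A + 2·Q + 2·R (weight of products minus weight of reactants):
R1: Q -> 2 A: (1·2) − (2·1) = 2 − 2 = 0
R2: Q -> 2 A: (1·2) − (2·1) = 2 − 2 = 0
R3: Q -> R: (2·1) − (2·1) = 2 − 2 = 0
Every reaction leaves W unchanged, so W is conserved and no simulation is needed: W(T) = W(0) = 42.09 + 2·18.39 + 2·46.34 = 171.55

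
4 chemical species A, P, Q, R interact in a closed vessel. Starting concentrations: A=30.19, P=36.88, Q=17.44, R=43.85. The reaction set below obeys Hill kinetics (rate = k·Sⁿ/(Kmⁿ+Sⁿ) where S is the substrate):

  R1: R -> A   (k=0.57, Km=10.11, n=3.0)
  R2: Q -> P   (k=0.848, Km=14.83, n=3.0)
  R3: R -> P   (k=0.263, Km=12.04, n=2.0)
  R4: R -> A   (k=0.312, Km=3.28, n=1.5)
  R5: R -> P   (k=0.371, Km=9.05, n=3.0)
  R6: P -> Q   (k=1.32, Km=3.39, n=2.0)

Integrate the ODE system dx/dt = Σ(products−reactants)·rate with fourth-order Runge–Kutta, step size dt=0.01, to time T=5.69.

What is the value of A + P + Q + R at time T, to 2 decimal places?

Check how each reaction changes W = A + P + Q + R (weight of products minus weight of reactants):
R1: R -> A: (1·1) − (1·1) = 1 − 1 = 0
R2: Q -> P: (1·1) − (1·1) = 1 − 1 = 0
R3: R -> P: (1·1) − (1·1) = 1 − 1 = 0
R4: R -> A: (1·1) − (1·1) = 1 − 1 = 0
R5: R -> P: (1·1) − (1·1) = 1 − 1 = 0
R6: P -> Q: (1·1) − (1·1) = 1 − 1 = 0
Every reaction leaves W unchanged, so W is conserved and no simulation is needed: W(T) = W(0) = 30.19 + 36.88 + 17.44 + 43.85 = 128.36

Value at T = 128.36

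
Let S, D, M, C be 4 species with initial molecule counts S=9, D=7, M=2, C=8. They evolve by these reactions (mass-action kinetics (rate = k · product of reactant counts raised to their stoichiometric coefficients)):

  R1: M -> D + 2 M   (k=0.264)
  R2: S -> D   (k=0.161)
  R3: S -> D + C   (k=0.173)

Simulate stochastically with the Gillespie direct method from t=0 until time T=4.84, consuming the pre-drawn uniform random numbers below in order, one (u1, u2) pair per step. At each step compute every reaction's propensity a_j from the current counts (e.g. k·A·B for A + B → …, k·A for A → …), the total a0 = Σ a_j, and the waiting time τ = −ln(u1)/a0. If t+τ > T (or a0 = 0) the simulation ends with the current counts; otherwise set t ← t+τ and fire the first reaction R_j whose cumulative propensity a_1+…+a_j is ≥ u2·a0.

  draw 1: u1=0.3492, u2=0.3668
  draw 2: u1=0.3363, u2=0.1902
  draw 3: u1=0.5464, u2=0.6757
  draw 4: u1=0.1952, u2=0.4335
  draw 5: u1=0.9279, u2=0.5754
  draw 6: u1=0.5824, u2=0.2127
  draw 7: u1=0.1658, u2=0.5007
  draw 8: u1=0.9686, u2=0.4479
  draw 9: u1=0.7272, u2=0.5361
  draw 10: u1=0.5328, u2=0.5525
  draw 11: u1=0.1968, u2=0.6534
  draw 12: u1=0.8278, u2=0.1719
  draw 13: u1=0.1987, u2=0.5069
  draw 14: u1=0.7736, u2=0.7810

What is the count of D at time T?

D at T = 20

t=0.000: S=9 D=7 M=2 C=8
Draw 1: a1=0.528, a2=1.449, a3=1.557, a0=3.534; τ=−ln(0.3492)/3.534=0.298 → t=0.298; u2·a0=0.3668·3.534=1.296; a1=0.528 < 1.296 ≤ a1+a2=1.977 → R2 fires; S=8 D=8 M=2 C=8
Draw 2: a1=0.528, a2=1.288, a3=1.384, a0=3.200; τ=−ln(0.3363)/3.200=0.341 → t=0.638; u2·a0=0.1902·3.200=0.609; a1=0.528 < 0.609 ≤ a1+a2=1.816 → R2 fires; S=7 D=9 M=2 C=8
Draw 3: a1=0.528, a2=1.127, a3=1.211, a0=2.866; τ=−ln(0.5464)/2.866=0.211 → t=0.849; u2·a0=0.6757·2.866=1.937; a1+a2=1.655 < 1.937 ≤ a1+…+a3=2.866 → R3 fires; S=6 D=10 M=2 C=9
Draw 4: a1=0.528, a2=0.966, a3=1.038, a0=2.532; τ=−ln(0.1952)/2.532=0.645 → t=1.494; u2·a0=0.4335·2.532=1.098; a1=0.528 < 1.098 ≤ a1+a2=1.494 → R2 fires; S=5 D=11 M=2 C=9
Draw 5: a1=0.528, a2=0.805, a3=0.865, a0=2.198; τ=−ln(0.9279)/2.198=0.034 → t=1.528; u2·a0=0.5754·2.198=1.265; a1=0.528 < 1.265 ≤ a1+a2=1.333 → R2 fires; S=4 D=12 M=2 C=9
Draw 6: a1=0.528, a2=0.644, a3=0.692, a0=1.864; τ=−ln(0.5824)/1.864=0.290 → t=1.818; u2·a0=0.2127·1.864=0.396 ≤ a1=0.528 → R1 fires; S=4 D=13 M=3 C=9
Draw 7: a1=0.792, a2=0.644, a3=0.692, a0=2.128; τ=−ln(0.1658)/2.128=0.844 → t=2.663; u2·a0=0.5007·2.128=1.065; a1=0.792 < 1.065 ≤ a1+a2=1.436 → R2 fires; S=3 D=14 M=3 C=9
Draw 8: a1=0.792, a2=0.483, a3=0.519, a0=1.794; τ=−ln(0.9686)/1.794=0.018 → t=2.681; u2·a0=0.4479·1.794=0.804; a1=0.792 < 0.804 ≤ a1+a2=1.275 → R2 fires; S=2 D=15 M=3 C=9
Draw 9: a1=0.792, a2=0.322, a3=0.346, a0=1.460; τ=−ln(0.7272)/1.460=0.218 → t=2.899; u2·a0=0.5361·1.460=0.783 ≤ a1=0.792 → R1 fires; S=2 D=16 M=4 C=9
Draw 10: a1=1.056, a2=0.322, a3=0.346, a0=1.724; τ=−ln(0.5328)/1.724=0.365 → t=3.264; u2·a0=0.5525·1.724=0.953 ≤ a1=1.056 → R1 fires; S=2 D=17 M=5 C=9
Draw 11: a1=1.320, a2=0.322, a3=0.346, a0=1.988; τ=−ln(0.1968)/1.988=0.818 → t=4.082; u2·a0=0.6534·1.988=1.299 ≤ a1=1.320 → R1 fires; S=2 D=18 M=6 C=9
Draw 12: a1=1.584, a2=0.322, a3=0.346, a0=2.252; τ=−ln(0.8278)/2.252=0.084 → t=4.166; u2·a0=0.1719·2.252=0.387 ≤ a1=1.584 → R1 fires; S=2 D=19 M=7 C=9
Draw 13: a1=1.848, a2=0.322, a3=0.346, a0=2.516; τ=−ln(0.1987)/2.516=0.642 → t=4.808; u2·a0=0.5069·2.516=1.275 ≤ a1=1.848 → R1 fires; S=2 D=20 M=8 C=9
Draw 14: a1=2.112, a2=0.322, a3=0.346, a0=2.780; τ=−ln(0.7736)/2.780=0.092 → t=4.900 > T=4.84: stop.
Read off D at T=4.84: 20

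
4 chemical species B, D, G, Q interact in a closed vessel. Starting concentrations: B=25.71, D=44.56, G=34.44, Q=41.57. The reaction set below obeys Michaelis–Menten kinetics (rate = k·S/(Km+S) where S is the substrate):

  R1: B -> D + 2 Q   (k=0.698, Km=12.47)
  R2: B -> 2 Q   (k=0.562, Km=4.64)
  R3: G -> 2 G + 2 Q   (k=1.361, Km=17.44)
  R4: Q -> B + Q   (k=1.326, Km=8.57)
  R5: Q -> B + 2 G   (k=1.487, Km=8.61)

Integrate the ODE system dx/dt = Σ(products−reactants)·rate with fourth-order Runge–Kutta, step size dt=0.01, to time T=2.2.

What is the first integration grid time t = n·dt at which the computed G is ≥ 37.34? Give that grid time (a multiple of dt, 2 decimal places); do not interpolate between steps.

Threshold first reached at t = 0.86

RK4 with dt=0.01: 220 steps to T=2.2. Trajectory (selected grid times):
t=0.00: B=25.71 D=44.56 G=34.44 Q=41.57
t=0.24: B=26.04 D=44.67 G=35.25 Q=42.16
t=0.49: B=26.39 D=44.79 G=36.10 Q=42.79
t=0.73: B=26.72 D=44.91 G=36.91 Q=43.39
t=0.85: B=26.89 D=44.96 G=37.32 Q=43.69
t=0.86: B=26.91 D=44.97 G=37.36 Q=43.72
t=0.98: B=27.07 D=45.02 G=37.77 Q=44.02
t=1.22: B=27.41 D=45.14 G=38.59 Q=44.63
t=1.47: B=27.76 D=45.26 G=39.45 Q=45.27
t=1.71: B=28.09 D=45.38 G=40.27 Q=45.89
t=1.96: B=28.45 D=45.50 G=41.14 Q=46.53
t=2.20: B=28.78 D=45.61 G=41.97 Q=47.16
G(0.85)=37.321 < 37.34 but G(0.86)=37.356 ≥ 37.34, so the first grid time is t=0.86.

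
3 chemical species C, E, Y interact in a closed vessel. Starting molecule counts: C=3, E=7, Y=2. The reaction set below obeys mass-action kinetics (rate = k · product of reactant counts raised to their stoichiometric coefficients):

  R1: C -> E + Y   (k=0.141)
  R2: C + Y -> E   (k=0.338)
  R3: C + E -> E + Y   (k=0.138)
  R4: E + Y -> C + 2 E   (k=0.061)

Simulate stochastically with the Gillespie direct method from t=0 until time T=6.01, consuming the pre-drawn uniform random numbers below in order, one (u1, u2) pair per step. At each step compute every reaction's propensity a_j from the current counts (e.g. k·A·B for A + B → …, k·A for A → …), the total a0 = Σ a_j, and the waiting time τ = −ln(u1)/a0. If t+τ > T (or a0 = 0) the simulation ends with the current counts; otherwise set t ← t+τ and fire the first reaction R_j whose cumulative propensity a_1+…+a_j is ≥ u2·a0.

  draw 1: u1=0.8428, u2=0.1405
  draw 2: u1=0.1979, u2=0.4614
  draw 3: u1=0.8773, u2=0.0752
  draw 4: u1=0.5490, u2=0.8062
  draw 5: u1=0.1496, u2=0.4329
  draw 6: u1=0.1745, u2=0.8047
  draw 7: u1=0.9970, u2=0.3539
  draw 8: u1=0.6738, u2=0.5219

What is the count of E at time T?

t=0.000: C=3 E=7 Y=2
Draw 1: a1=0.423, a2=2.028, a3=2.898, a4=0.854, a0=6.203; τ=−ln(0.8428)/6.203=0.028 → t=0.028; u2·a0=0.1405·6.203=0.872; a1=0.423 < 0.872 ≤ a1+a2=2.451 → R2 fires; C=2 E=8 Y=1
Draw 2: a1=0.282, a2=0.676, a3=2.208, a4=0.488, a0=3.654; τ=−ln(0.1979)/3.654=0.443 → t=0.471; u2·a0=0.4614·3.654=1.686; a1+a2=0.958 < 1.686 ≤ a1+…+a3=3.166 → R3 fires; C=1 E=8 Y=2
Draw 3: a1=0.141, a2=0.676, a3=1.104, a4=0.976, a0=2.897; τ=−ln(0.8773)/2.897=0.045 → t=0.516; u2·a0=0.0752·2.897=0.218; a1=0.141 < 0.218 ≤ a1+a2=0.817 → R2 fires; C=0 E=9 Y=1
Draw 4: a1=0.000, a2=0.000, a3=0.000, a4=0.549, a0=0.549; τ=−ln(0.5490)/0.549=1.092 → t=1.608; u2·a0=0.8062·0.549=0.443; a1+…+a3=0.000 < 0.443 ≤ a1+…+a4=0.549 → R4 fires; C=1 E=10 Y=0
Draw 5: a1=0.141, a2=0.000, a3=1.380, a4=0.000, a0=1.521; τ=−ln(0.1496)/1.521=1.249 → t=2.857; u2·a0=0.4329·1.521=0.658; a1+a2=0.141 < 0.658 ≤ a1+…+a3=1.521 → R3 fires; C=0 E=10 Y=1
Draw 6: a1=0.000, a2=0.000, a3=0.000, a4=0.610, a0=0.610; τ=−ln(0.1745)/0.610=2.862 → t=5.719; u2·a0=0.8047·0.610=0.491; a1+…+a3=0.000 < 0.491 ≤ a1+…+a4=0.610 → R4 fires; C=1 E=11 Y=0
Draw 7: a1=0.141, a2=0.000, a3=1.518, a4=0.000, a0=1.659; τ=−ln(0.9970)/1.659=0.002 → t=5.721; u2·a0=0.3539·1.659=0.587; a1+a2=0.141 < 0.587 ≤ a1+…+a3=1.659 → R3 fires; C=0 E=11 Y=1
Draw 8: a1=0.000, a2=0.000, a3=0.000, a4=0.671, a0=0.671; τ=−ln(0.6738)/0.671=0.588 → t=6.310 > T=6.01: stop.
Read off E at T=6.01: 11

E at T = 11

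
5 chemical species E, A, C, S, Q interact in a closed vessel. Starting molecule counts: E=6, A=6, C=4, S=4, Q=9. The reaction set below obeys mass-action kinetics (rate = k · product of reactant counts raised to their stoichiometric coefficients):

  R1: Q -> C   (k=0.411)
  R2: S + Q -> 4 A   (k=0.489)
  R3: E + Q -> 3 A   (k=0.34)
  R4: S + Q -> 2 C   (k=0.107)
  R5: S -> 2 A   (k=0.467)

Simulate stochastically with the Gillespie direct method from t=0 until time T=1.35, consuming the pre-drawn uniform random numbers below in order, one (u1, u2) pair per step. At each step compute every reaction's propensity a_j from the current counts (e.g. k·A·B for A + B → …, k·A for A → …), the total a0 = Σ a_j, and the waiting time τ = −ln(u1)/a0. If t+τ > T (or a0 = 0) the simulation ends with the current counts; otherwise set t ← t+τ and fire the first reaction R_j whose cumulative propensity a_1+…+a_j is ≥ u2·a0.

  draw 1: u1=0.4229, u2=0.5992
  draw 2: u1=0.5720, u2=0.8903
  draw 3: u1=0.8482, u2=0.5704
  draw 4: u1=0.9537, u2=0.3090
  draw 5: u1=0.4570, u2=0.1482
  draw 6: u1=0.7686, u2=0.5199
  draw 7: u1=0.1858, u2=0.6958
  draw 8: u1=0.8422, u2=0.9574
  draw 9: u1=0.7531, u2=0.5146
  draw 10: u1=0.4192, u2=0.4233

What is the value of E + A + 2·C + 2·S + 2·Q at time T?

Check how each reaction changes W = E + A + 2·C + 2·S + 2·Q (weight of products minus weight of reactants):
R1: Q -> C: (2·1) − (2·1) = 2 − 2 = 0
R2: S + Q -> 4 A: (1·4) − (2·1 + 2·1) = 4 − 4 = 0
R3: E + Q -> 3 A: (1·3) − (1·1 + 2·1) = 3 − 3 = 0
R4: S + Q -> 2 C: (2·2) − (2·1 + 2·1) = 4 − 4 = 0
R5: S -> 2 A: (1·2) − (2·1) = 2 − 2 = 0
Every reaction leaves W unchanged, so W is conserved and no simulation is needed: W(T) = W(0) = 6 + 6 + 2·4 + 2·4 + 2·9 = 46

Value at T = 46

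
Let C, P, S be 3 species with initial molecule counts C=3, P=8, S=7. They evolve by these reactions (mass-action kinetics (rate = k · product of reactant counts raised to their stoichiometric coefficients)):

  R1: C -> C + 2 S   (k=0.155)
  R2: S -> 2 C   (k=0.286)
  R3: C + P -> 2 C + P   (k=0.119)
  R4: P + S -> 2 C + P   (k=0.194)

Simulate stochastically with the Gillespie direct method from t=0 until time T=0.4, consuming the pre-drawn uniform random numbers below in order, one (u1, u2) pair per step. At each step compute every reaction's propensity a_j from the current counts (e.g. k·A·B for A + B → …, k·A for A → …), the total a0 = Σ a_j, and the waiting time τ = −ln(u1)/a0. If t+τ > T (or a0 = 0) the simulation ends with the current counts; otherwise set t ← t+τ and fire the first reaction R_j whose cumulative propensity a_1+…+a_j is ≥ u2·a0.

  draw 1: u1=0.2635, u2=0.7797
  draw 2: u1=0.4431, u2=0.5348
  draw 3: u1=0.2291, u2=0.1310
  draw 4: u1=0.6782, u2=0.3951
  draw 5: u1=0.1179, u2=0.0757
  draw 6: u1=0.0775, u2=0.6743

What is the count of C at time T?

t=0.000: C=3 P=8 S=7
Draw 1: a1=0.465, a2=2.002, a3=2.856, a4=10.864, a0=16.187; τ=−ln(0.2635)/16.187=0.082 → t=0.082; u2·a0=0.7797·16.187=12.621; a1+…+a3=5.323 < 12.621 ≤ a1+…+a4=16.187 → R4 fires; C=5 P=8 S=6
Draw 2: a1=0.775, a2=1.716, a3=4.760, a4=9.312, a0=16.563; τ=−ln(0.4431)/16.563=0.049 → t=0.132; u2·a0=0.5348·16.563=8.858; a1+…+a3=7.251 < 8.858 ≤ a1+…+a4=16.563 → R4 fires; C=7 P=8 S=5
Draw 3: a1=1.085, a2=1.430, a3=6.664, a4=7.760, a0=16.939; τ=−ln(0.2291)/16.939=0.087 → t=0.219; u2·a0=0.1310·16.939=2.219; a1=1.085 < 2.219 ≤ a1+a2=2.515 → R2 fires; C=9 P=8 S=4
Draw 4: a1=1.395, a2=1.144, a3=8.568, a4=6.208, a0=17.315; τ=−ln(0.6782)/17.315=0.022 → t=0.241; u2·a0=0.3951·17.315=6.841; a1+a2=2.539 < 6.841 ≤ a1+…+a3=11.107 → R3 fires; C=10 P=8 S=4
Draw 5: a1=1.550, a2=1.144, a3=9.520, a4=6.208, a0=18.422; τ=−ln(0.1179)/18.422=0.116 → t=0.357; u2·a0=0.0757·18.422=1.395 ≤ a1=1.550 → R1 fires; C=10 P=8 S=6
Draw 6: a1=1.550, a2=1.716, a3=9.520, a4=9.312, a0=22.098; τ=−ln(0.0775)/22.098=0.116 → t=0.473 > T=0.4: stop.
Read off C at T=0.4: 10

C at T = 10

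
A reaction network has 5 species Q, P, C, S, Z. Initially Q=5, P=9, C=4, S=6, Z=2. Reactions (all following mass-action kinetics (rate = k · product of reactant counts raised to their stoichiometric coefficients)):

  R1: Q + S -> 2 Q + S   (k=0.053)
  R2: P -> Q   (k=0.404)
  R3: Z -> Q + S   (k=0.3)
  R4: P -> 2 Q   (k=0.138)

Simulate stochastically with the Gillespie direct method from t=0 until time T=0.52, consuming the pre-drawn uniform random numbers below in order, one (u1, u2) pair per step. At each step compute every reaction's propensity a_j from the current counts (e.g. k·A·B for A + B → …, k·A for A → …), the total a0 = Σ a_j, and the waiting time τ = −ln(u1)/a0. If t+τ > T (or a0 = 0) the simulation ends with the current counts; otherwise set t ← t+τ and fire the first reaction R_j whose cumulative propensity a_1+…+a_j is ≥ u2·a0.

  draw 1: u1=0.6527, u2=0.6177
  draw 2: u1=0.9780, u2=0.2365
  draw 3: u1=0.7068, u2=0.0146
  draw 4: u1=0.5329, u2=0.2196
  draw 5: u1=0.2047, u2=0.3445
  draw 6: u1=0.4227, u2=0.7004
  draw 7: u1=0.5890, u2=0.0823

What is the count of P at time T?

t=0.000: Q=5 P=9 C=4 S=6 Z=2
Draw 1: a1=1.590, a2=3.636, a3=0.600, a4=1.242, a0=7.068; τ=−ln(0.6527)/7.068=0.060 → t=0.060; u2·a0=0.6177·7.068=4.366; a1=1.590 < 4.366 ≤ a1+a2=5.226 → R2 fires; Q=6 P=8 C=4 S=6 Z=2
Draw 2: a1=1.908, a2=3.232, a3=0.600, a4=1.104, a0=6.844; τ=−ln(0.9780)/6.844=0.003 → t=0.064; u2·a0=0.2365·6.844=1.619 ≤ a1=1.908 → R1 fires; Q=7 P=8 C=4 S=6 Z=2
Draw 3: a1=2.226, a2=3.232, a3=0.600, a4=1.104, a0=7.162; τ=−ln(0.7068)/7.162=0.048 → t=0.112; u2·a0=0.0146·7.162=0.105 ≤ a1=2.226 → R1 fires; Q=8 P=8 C=4 S=6 Z=2
Draw 4: a1=2.544, a2=3.232, a3=0.600, a4=1.104, a0=7.480; τ=−ln(0.5329)/7.480=0.084 → t=0.196; u2·a0=0.2196·7.480=1.643 ≤ a1=2.544 → R1 fires; Q=9 P=8 C=4 S=6 Z=2
Draw 5: a1=2.862, a2=3.232, a3=0.600, a4=1.104, a0=7.798; τ=−ln(0.2047)/7.798=0.203 → t=0.400; u2·a0=0.3445·7.798=2.686 ≤ a1=2.862 → R1 fires; Q=10 P=8 C=4 S=6 Z=2
Draw 6: a1=3.180, a2=3.232, a3=0.600, a4=1.104, a0=8.116; τ=−ln(0.4227)/8.116=0.106 → t=0.506; u2·a0=0.7004·8.116=5.684; a1=3.180 < 5.684 ≤ a1+a2=6.412 → R2 fires; Q=11 P=7 C=4 S=6 Z=2
Draw 7: a1=3.498, a2=2.828, a3=0.600, a4=0.966, a0=7.892; τ=−ln(0.5890)/7.892=0.067 → t=0.573 > T=0.52: stop.
Read off P at T=0.52: 7

P at T = 7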